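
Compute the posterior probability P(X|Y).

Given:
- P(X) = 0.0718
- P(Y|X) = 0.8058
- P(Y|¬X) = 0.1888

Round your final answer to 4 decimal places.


Bayes' theorem: P(X|Y) = P(Y|X) × P(X) / P(Y)

Step 1: Calculate P(Y) using law of total probability
P(Y) = P(Y|X)P(X) + P(Y|¬X)P(¬X)
     = 0.8058 × 0.0718 + 0.1888 × 0.9282
     = 0.05785644 + 0.17524416
     = 0.23310060

Step 2: Apply Bayes' theorem
P(X|Y) = P(Y|X) × P(X) / P(Y)
       = 0.05785644 / 0.23310060
       = 0.2482


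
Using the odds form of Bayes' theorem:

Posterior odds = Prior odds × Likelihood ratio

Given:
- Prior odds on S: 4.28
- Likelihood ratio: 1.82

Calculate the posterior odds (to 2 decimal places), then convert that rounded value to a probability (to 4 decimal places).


Step 1: Calculate posterior odds
Posterior odds = Prior odds × LR
               = 4.28 × 1.82
               = 7.79

Step 2: Convert to probability
P(S|E) = Posterior odds / (1 + Posterior odds)
       = 7.79 / (1 + 7.79)
       = 7.79 / 8.79
       = 0.8862

The evidence increased P(S) from 0.8106 to 0.8862.


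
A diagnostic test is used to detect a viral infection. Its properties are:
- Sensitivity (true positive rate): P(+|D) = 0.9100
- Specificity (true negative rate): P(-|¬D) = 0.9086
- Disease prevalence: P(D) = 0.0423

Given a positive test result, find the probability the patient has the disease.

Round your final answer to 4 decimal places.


Let D = has disease, + = positive test

Given:
- P(D) = 0.0423 (prevalence)
- P(+|D) = 0.9100 (sensitivity)
- P(-|¬D) = 0.9086 (specificity)
- P(+|¬D) = 0.0914 (false positive rate = 1 - specificity)

Step 1: Find P(+)
P(+) = P(+|D)P(D) + P(+|¬D)P(¬D)
     = 0.9100 × 0.0423 + 0.0914 × 0.9577
     = 0.03849300 + 0.08753378
     = 0.12602678

Step 2: Apply Bayes' theorem for P(D|+)
P(D|+) = P(+|D)P(D) / P(+)
       = 0.03849300 / 0.12602678
       = 0.3054


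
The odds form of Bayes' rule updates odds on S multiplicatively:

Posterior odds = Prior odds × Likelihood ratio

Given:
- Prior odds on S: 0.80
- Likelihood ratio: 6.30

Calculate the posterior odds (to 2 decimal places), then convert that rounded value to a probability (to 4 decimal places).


Step 1: Calculate posterior odds
Posterior odds = Prior odds × LR
               = 0.80 × 6.30
               = 5.04

Step 2: Convert to probability
P(S|E) = Posterior odds / (1 + Posterior odds)
       = 5.04 / (1 + 5.04)
       = 5.04 / 6.04
       = 0.8344

The evidence increased P(S) from 0.4444 to 0.8344.


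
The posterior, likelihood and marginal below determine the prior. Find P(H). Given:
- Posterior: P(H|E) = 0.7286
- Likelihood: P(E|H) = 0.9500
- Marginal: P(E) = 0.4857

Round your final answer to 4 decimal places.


From Bayes' theorem: P(H|E) = P(E|H) × P(H) / P(E)

Rearranging for P(H):
P(H) = P(H|E) × P(E) / P(E|H)
     = 0.7286 × 0.4857 / 0.9500
     = 0.35388102 / 0.9500
     = 0.3725


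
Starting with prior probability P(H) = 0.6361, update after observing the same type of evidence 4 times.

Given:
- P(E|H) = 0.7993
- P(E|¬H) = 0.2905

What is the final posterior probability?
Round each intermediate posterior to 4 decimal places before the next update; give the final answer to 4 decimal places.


Sequential Bayesian updating:

Initial prior: P(H) = 0.6361

Update 1:
  P(E) = 0.7993 × 0.6361 + 0.2905 × 0.3639 = 0.50843473 + 0.10571295 = 0.61414768
  P(H|E) = 0.50843473 / 0.61414768 = 0.8279

Update 2:
  P(E) = 0.7993 × 0.8279 + 0.2905 × 0.1721 = 0.66174047 + 0.04999505 = 0.71173552
  P(H|E) = 0.66174047 / 0.71173552 = 0.9298

Update 3:
  P(E) = 0.7993 × 0.9298 + 0.2905 × 0.0702 = 0.74318914 + 0.02039310 = 0.76358224
  P(H|E) = 0.74318914 / 0.76358224 = 0.9733

Update 4:
  P(E) = 0.7993 × 0.9733 + 0.2905 × 0.0267 = 0.77795869 + 0.00775635 = 0.78571504
  P(H|E) = 0.77795869 / 0.78571504 = 0.9901

Final posterior: 0.9901


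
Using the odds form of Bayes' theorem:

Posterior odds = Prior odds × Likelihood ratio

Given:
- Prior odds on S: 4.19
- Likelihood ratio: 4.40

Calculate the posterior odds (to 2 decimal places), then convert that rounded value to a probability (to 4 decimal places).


Step 1: Calculate posterior odds
Posterior odds = Prior odds × LR
               = 4.19 × 4.40
               = 18.44

Step 2: Convert to probability
P(S|E) = Posterior odds / (1 + Posterior odds)
       = 18.44 / (1 + 18.44)
       = 18.44 / 19.44
       = 0.9486

The evidence increased P(S) from 0.8073 to 0.9486.


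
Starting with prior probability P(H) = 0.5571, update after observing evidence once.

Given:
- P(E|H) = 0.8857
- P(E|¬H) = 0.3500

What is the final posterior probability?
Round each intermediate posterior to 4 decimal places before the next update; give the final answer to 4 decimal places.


Sequential Bayesian updating:

Initial prior: P(H) = 0.5571

Update 1:
  P(E) = 0.8857 × 0.5571 + 0.3500 × 0.4429 = 0.49342347 + 0.15501500 = 0.64843847
  P(H|E) = 0.49342347 / 0.64843847 = 0.7609

Final posterior: 0.7609


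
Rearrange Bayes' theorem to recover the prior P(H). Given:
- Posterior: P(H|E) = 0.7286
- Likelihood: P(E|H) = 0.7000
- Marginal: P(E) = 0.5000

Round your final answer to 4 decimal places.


From Bayes' theorem: P(H|E) = P(E|H) × P(H) / P(E)

Rearranging for P(H):
P(H) = P(H|E) × P(E) / P(E|H)
     = 0.7286 × 0.5000 / 0.7000
     = 0.36430000 / 0.7000
     = 0.5204


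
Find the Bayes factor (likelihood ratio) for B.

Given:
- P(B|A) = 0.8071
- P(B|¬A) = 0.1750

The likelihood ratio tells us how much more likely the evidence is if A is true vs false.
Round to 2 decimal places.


Likelihood Ratio (LR) = P(B|A) / P(B|¬A)

LR = 0.8071 / 0.1750
   = 4.61

The evidence is 4.61 times more likely if A is true than if A is false.
Since LR > 1, the evidence supports A over ¬A.


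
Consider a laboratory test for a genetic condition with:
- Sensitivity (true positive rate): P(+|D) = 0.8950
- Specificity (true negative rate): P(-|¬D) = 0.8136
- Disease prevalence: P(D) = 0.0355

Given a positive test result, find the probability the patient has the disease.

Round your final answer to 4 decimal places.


Let D = has disease, + = positive test

Given:
- P(D) = 0.0355 (prevalence)
- P(+|D) = 0.8950 (sensitivity)
- P(-|¬D) = 0.8136 (specificity)
- P(+|¬D) = 0.1864 (false positive rate = 1 - specificity)

Step 1: Find P(+)
P(+) = P(+|D)P(D) + P(+|¬D)P(¬D)
     = 0.8950 × 0.0355 + 0.1864 × 0.9645
     = 0.03177250 + 0.17978280
     = 0.21155530

Step 2: Apply Bayes' theorem for P(D|+)
P(D|+) = P(+|D)P(D) / P(+)
       = 0.03177250 / 0.21155530
       = 0.1502


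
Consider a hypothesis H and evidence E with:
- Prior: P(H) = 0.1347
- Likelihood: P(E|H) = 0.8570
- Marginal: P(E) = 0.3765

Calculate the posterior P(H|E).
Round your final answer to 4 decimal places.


Using Bayes' theorem:

P(H|E) = P(E|H) × P(H) / P(E)
       = 0.8570 × 0.1347 / 0.3765
       = 0.11543790 / 0.3765
       = 0.3066

The evidence strengthens our belief in H.
Prior: 0.1347 → Posterior: 0.3066


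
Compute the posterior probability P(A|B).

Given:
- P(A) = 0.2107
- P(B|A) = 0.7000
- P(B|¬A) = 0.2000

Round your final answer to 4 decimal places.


Bayes' theorem: P(A|B) = P(B|A) × P(A) / P(B)

Step 1: Calculate P(B) using law of total probability
P(B) = P(B|A)P(A) + P(B|¬A)P(¬A)
     = 0.7000 × 0.2107 + 0.2000 × 0.7893
     = 0.14749000 + 0.15786000
     = 0.30535000

Step 2: Apply Bayes' theorem
P(A|B) = P(B|A) × P(A) / P(B)
       = 0.14749000 / 0.30535000
       = 0.4830


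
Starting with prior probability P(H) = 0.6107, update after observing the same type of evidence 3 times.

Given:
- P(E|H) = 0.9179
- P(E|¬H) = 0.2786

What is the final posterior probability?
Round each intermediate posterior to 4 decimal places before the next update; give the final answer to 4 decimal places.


Sequential Bayesian updating:

Initial prior: P(H) = 0.6107

Update 1:
  P(E) = 0.9179 × 0.6107 + 0.2786 × 0.3893 = 0.56056153 + 0.10845898 = 0.66902051
  P(H|E) = 0.56056153 / 0.66902051 = 0.8379

Update 2:
  P(E) = 0.9179 × 0.8379 + 0.2786 × 0.1621 = 0.76910841 + 0.04516106 = 0.81426947
  P(H|E) = 0.76910841 / 0.81426947 = 0.9445

Update 3:
  P(E) = 0.9179 × 0.9445 + 0.2786 × 0.0555 = 0.86695655 + 0.01546230 = 0.88241885
  P(H|E) = 0.86695655 / 0.88241885 = 0.9825

Final posterior: 0.9825


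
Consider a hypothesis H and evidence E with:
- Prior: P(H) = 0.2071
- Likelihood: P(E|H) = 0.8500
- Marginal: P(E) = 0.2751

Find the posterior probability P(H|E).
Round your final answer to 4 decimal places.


Using Bayes' theorem:

P(H|E) = P(E|H) × P(H) / P(E)
       = 0.8500 × 0.2071 / 0.2751
       = 0.17603500 / 0.2751
       = 0.6399

The evidence strengthens our belief in H.
Prior: 0.2071 → Posterior: 0.6399


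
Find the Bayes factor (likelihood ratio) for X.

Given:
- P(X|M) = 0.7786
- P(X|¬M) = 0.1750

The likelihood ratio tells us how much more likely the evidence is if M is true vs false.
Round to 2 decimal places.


Likelihood Ratio (LR) = P(X|M) / P(X|¬M)

LR = 0.7786 / 0.1750
   = 4.45

The evidence is 4.45 times more likely if M is true than if M is false.
LR > 1, so observing X raises the odds in favor of M.


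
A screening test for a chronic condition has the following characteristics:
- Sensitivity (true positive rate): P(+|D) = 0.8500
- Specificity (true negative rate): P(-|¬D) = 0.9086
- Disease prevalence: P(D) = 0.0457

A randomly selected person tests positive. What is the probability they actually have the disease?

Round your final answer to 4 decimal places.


Let D = has disease, + = positive test

Given:
- P(D) = 0.0457 (prevalence)
- P(+|D) = 0.8500 (sensitivity)
- P(-|¬D) = 0.9086 (specificity)
- P(+|¬D) = 0.0914 (false positive rate = 1 - specificity)

Step 1: Find P(+)
P(+) = P(+|D)P(D) + P(+|¬D)P(¬D)
     = 0.8500 × 0.0457 + 0.0914 × 0.9543
     = 0.03884500 + 0.08722302
     = 0.12606802

Step 2: Apply Bayes' theorem for P(D|+)
P(D|+) = P(+|D)P(D) / P(+)
       = 0.03884500 / 0.12606802
       = 0.3081


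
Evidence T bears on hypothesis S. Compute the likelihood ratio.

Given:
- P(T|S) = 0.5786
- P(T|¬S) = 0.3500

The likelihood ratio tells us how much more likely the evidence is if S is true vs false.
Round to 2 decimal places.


Likelihood Ratio (LR) = P(T|S) / P(T|¬S)

LR = 0.5786 / 0.3500
   = 1.65

The evidence is 1.65 times more likely if S is true than if S is false.
LR > 1, so observing T raises the odds in favor of S.


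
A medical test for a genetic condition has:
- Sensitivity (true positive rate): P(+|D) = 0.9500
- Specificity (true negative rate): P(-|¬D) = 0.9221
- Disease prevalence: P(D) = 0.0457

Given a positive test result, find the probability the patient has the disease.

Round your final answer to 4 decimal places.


Let D = has disease, + = positive test

Given:
- P(D) = 0.0457 (prevalence)
- P(+|D) = 0.9500 (sensitivity)
- P(-|¬D) = 0.9221 (specificity)
- P(+|¬D) = 0.0779 (false positive rate = 1 - specificity)

Step 1: Find P(+)
P(+) = P(+|D)P(D) + P(+|¬D)P(¬D)
     = 0.9500 × 0.0457 + 0.0779 × 0.9543
     = 0.04341500 + 0.07433997
     = 0.11775497

Step 2: Apply Bayes' theorem for P(D|+)
P(D|+) = P(+|D)P(D) / P(+)
       = 0.04341500 / 0.11775497
       = 0.3687


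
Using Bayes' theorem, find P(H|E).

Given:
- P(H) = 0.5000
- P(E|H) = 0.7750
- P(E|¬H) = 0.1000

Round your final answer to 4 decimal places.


Bayes' theorem: P(H|E) = P(E|H) × P(H) / P(E)

Step 1: Calculate P(E) using law of total probability
P(E) = P(E|H)P(H) + P(E|¬H)P(¬H)
     = 0.7750 × 0.5000 + 0.1000 × 0.5000
     = 0.38750000 + 0.05000000
     = 0.43750000

Step 2: Apply Bayes' theorem
P(H|E) = P(E|H) × P(H) / P(E)
       = 0.38750000 / 0.43750000
       = 0.8857


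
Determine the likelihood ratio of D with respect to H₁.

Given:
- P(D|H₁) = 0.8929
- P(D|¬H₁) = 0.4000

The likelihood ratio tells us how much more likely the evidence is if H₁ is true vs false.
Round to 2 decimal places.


Likelihood Ratio (LR) = P(D|H₁) / P(D|¬H₁)

LR = 0.8929 / 0.4000
   = 2.23

The evidence is 2.23 times more likely if H₁ is true than if H₁ is false.
LR > 1, so observing D raises the odds in favor of H₁.


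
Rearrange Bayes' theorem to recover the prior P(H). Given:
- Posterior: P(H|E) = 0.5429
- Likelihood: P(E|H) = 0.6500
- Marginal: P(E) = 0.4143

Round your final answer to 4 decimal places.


From Bayes' theorem: P(H|E) = P(E|H) × P(H) / P(E)

Rearranging for P(H):
P(H) = P(H|E) × P(E) / P(E|H)
     = 0.5429 × 0.4143 / 0.6500
     = 0.22492347 / 0.6500
     = 0.3460


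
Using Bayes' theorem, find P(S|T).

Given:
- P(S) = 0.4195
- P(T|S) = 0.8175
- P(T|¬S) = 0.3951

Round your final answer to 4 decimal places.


Bayes' theorem: P(S|T) = P(T|S) × P(S) / P(T)

Step 1: Calculate P(T) using law of total probability
P(T) = P(T|S)P(S) + P(T|¬S)P(¬S)
     = 0.8175 × 0.4195 + 0.3951 × 0.5805
     = 0.34294125 + 0.22935555
     = 0.57229680

Step 2: Apply Bayes' theorem
P(S|T) = P(T|S) × P(S) / P(T)
       = 0.34294125 / 0.57229680
       = 0.5992


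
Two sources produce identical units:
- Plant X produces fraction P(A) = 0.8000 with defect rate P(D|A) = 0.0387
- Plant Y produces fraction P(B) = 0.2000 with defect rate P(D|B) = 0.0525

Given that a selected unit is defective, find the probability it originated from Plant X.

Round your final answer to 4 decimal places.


Let A = from Plant X, D = defective

Given:
- P(A) = 0.8000, P(B) = 0.2000
- P(D|A) = 0.0387, P(D|B) = 0.0525

Step 1: Find P(D)
P(D) = P(D|A)P(A) + P(D|B)P(B)
     = 0.0387 × 0.8000 + 0.0525 × 0.2000
     = 0.03096000 + 0.01050000
     = 0.04146000

Step 2: Apply Bayes' theorem
P(A|D) = P(D|A)P(A) / P(D)
       = 0.03096000 / 0.04146000
       = 0.7467


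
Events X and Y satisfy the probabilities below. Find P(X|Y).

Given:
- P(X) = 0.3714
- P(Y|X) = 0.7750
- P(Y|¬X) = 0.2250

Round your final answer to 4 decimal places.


Bayes' theorem: P(X|Y) = P(Y|X) × P(X) / P(Y)

Step 1: Calculate P(Y) using law of total probability
P(Y) = P(Y|X)P(X) + P(Y|¬X)P(¬X)
     = 0.7750 × 0.3714 + 0.2250 × 0.6286
     = 0.28783500 + 0.14143500
     = 0.42927000

Step 2: Apply Bayes' theorem
P(X|Y) = P(Y|X) × P(X) / P(Y)
       = 0.28783500 / 0.42927000
       = 0.6705


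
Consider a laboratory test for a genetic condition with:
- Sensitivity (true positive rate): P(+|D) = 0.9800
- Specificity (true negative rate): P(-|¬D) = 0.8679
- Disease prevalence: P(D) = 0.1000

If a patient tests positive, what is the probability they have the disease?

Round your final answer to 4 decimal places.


Let D = has disease, + = positive test

Given:
- P(D) = 0.1000 (prevalence)
- P(+|D) = 0.9800 (sensitivity)
- P(-|¬D) = 0.8679 (specificity)
- P(+|¬D) = 0.1321 (false positive rate = 1 - specificity)

Step 1: Find P(+)
P(+) = P(+|D)P(D) + P(+|¬D)P(¬D)
     = 0.9800 × 0.1000 + 0.1321 × 0.9000
     = 0.09800000 + 0.11889000
     = 0.21689000

Step 2: Apply Bayes' theorem for P(D|+)
P(D|+) = P(+|D)P(D) / P(+)
       = 0.09800000 / 0.21689000
       = 0.4518


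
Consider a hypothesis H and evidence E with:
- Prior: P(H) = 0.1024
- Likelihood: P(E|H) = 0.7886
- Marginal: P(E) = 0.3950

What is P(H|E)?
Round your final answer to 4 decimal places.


Using Bayes' theorem:

P(H|E) = P(E|H) × P(H) / P(E)
       = 0.7886 × 0.1024 / 0.3950
       = 0.08075264 / 0.3950
       = 0.2044

The evidence strengthens our belief in H.
Prior: 0.1024 → Posterior: 0.2044


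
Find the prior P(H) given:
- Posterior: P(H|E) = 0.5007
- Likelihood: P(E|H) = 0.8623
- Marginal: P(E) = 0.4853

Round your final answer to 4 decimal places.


From Bayes' theorem: P(H|E) = P(E|H) × P(H) / P(E)

Rearranging for P(H):
P(H) = P(H|E) × P(E) / P(E|H)
     = 0.5007 × 0.4853 / 0.8623
     = 0.24298971 / 0.8623
     = 0.2818


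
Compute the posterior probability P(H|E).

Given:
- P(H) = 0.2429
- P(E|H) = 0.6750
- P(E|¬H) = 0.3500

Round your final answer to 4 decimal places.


Bayes' theorem: P(H|E) = P(E|H) × P(H) / P(E)

Step 1: Calculate P(E) using law of total probability
P(E) = P(E|H)P(H) + P(E|¬H)P(¬H)
     = 0.6750 × 0.2429 + 0.3500 × 0.7571
     = 0.16395750 + 0.26498500
     = 0.42894250

Step 2: Apply Bayes' theorem
P(H|E) = P(E|H) × P(H) / P(E)
       = 0.16395750 / 0.42894250
       = 0.3822


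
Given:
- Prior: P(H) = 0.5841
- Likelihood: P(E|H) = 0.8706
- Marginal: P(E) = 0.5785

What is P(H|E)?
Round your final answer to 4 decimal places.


Using Bayes' theorem:

P(H|E) = P(E|H) × P(H) / P(E)
       = 0.8706 × 0.5841 / 0.5785
       = 0.50851746 / 0.5785
       = 0.8790

The evidence strengthens our belief in H.
Prior: 0.5841 → Posterior: 0.8790


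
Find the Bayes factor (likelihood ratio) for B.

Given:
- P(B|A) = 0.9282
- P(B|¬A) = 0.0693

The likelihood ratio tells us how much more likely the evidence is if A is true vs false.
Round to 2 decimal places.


Likelihood Ratio (LR) = P(B|A) / P(B|¬A)

LR = 0.9282 / 0.0693
   = 13.39

The evidence is 13.39 times more likely if A is true than if A is false.
LR > 1, so observing B raises the odds in favor of A.


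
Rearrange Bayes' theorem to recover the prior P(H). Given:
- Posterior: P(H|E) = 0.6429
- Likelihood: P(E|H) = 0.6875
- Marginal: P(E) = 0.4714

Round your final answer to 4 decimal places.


From Bayes' theorem: P(H|E) = P(E|H) × P(H) / P(E)

Rearranging for P(H):
P(H) = P(H|E) × P(E) / P(E|H)
     = 0.6429 × 0.4714 / 0.6875
     = 0.30306306 / 0.6875
     = 0.4408


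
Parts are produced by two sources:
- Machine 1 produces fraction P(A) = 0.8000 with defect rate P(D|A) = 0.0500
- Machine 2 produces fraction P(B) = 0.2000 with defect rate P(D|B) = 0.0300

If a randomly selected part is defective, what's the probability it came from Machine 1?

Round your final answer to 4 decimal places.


Let A = from Machine 1, D = defective

Given:
- P(A) = 0.8000, P(B) = 0.2000
- P(D|A) = 0.0500, P(D|B) = 0.0300

Step 1: Find P(D)
P(D) = P(D|A)P(A) + P(D|B)P(B)
     = 0.0500 × 0.8000 + 0.0300 × 0.2000
     = 0.04000000 + 0.00600000
     = 0.04600000

Step 2: Apply Bayes' theorem
P(A|D) = P(D|A)P(A) / P(D)
       = 0.04000000 / 0.04600000
       = 0.8696


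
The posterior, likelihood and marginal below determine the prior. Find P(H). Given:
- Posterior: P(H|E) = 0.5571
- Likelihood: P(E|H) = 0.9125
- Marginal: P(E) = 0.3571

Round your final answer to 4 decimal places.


From Bayes' theorem: P(H|E) = P(E|H) × P(H) / P(E)

Rearranging for P(H):
P(H) = P(H|E) × P(E) / P(E|H)
     = 0.5571 × 0.3571 / 0.9125
     = 0.19894041 / 0.9125
     = 0.2180


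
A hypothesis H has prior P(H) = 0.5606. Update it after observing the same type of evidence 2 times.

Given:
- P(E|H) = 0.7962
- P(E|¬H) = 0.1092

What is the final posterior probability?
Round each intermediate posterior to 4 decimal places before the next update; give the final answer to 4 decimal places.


Sequential Bayesian updating:

Initial prior: P(H) = 0.5606

Update 1:
  P(E) = 0.7962 × 0.5606 + 0.1092 × 0.4394 = 0.44634972 + 0.04798248 = 0.49433220
  P(H|E) = 0.44634972 / 0.49433220 = 0.9029

Update 2:
  P(E) = 0.7962 × 0.9029 + 0.1092 × 0.0971 = 0.71888898 + 0.01060332 = 0.72949230
  P(H|E) = 0.71888898 / 0.72949230 = 0.9855

Final posterior: 0.9855


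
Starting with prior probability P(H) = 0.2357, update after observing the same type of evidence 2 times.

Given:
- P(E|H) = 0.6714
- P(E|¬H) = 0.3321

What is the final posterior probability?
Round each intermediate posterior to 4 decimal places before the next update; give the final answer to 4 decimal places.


Sequential Bayesian updating:

Initial prior: P(H) = 0.2357

Update 1:
  P(E) = 0.6714 × 0.2357 + 0.3321 × 0.7643 = 0.15824898 + 0.25382403 = 0.41207301
  P(H|E) = 0.15824898 / 0.41207301 = 0.3840

Update 2:
  P(E) = 0.6714 × 0.3840 + 0.3321 × 0.6160 = 0.25781760 + 0.20457360 = 0.46239120
  P(H|E) = 0.25781760 / 0.46239120 = 0.5576

Final posterior: 0.5576


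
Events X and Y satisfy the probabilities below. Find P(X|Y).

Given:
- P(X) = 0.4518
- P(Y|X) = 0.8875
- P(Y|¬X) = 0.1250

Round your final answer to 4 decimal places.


Bayes' theorem: P(X|Y) = P(Y|X) × P(X) / P(Y)

Step 1: Calculate P(Y) using law of total probability
P(Y) = P(Y|X)P(X) + P(Y|¬X)P(¬X)
     = 0.8875 × 0.4518 + 0.1250 × 0.5482
     = 0.40097250 + 0.06852500
     = 0.46949750

Step 2: Apply Bayes' theorem
P(X|Y) = P(Y|X) × P(X) / P(Y)
       = 0.40097250 / 0.46949750
       = 0.8540


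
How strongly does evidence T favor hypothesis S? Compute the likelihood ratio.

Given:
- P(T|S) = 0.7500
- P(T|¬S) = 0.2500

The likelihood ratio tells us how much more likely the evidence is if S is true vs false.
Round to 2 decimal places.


Likelihood Ratio (LR) = P(T|S) / P(T|¬S)

LR = 0.7500 / 0.2500
   = 3.00

The evidence is 3.00 times more likely if S is true than if S is false.
Because LR exceeds 1, T is evidence for S.


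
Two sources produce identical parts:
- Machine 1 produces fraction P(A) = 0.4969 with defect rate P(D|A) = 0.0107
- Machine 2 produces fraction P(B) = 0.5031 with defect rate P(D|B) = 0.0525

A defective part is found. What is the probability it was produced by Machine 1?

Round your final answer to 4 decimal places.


Let A = from Machine 1, D = defective

Given:
- P(A) = 0.4969, P(B) = 0.5031
- P(D|A) = 0.0107, P(D|B) = 0.0525

Step 1: Find P(D)
P(D) = P(D|A)P(A) + P(D|B)P(B)
     = 0.0107 × 0.4969 + 0.0525 × 0.5031
     = 0.00531683 + 0.02641275
     = 0.03172958

Step 2: Apply Bayes' theorem
P(A|D) = P(D|A)P(A) / P(D)
       = 0.00531683 / 0.03172958
       = 0.1676


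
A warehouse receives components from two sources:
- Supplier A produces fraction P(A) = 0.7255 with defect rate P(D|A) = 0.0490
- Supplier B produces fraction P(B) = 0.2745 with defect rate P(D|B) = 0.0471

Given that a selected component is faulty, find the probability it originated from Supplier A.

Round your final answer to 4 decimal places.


Let A = from Supplier A, D = faulty

Given:
- P(A) = 0.7255, P(B) = 0.2745
- P(D|A) = 0.0490, P(D|B) = 0.0471

Step 1: Find P(D)
P(D) = P(D|A)P(A) + P(D|B)P(B)
     = 0.0490 × 0.7255 + 0.0471 × 0.2745
     = 0.03554950 + 0.01292895
     = 0.04847845

Step 2: Apply Bayes' theorem
P(A|D) = P(D|A)P(A) / P(D)
       = 0.03554950 / 0.04847845
       = 0.7333


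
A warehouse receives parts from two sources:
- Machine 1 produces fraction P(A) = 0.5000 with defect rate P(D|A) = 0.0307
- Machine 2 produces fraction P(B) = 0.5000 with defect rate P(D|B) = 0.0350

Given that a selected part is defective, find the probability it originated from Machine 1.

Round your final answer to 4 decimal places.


Let A = from Machine 1, D = defective

Given:
- P(A) = 0.5000, P(B) = 0.5000
- P(D|A) = 0.0307, P(D|B) = 0.0350

Step 1: Find P(D)
P(D) = P(D|A)P(A) + P(D|B)P(B)
     = 0.0307 × 0.5000 + 0.0350 × 0.5000
     = 0.01535000 + 0.01750000
     = 0.03285000

Step 2: Apply Bayes' theorem
P(A|D) = P(D|A)P(A) / P(D)
       = 0.01535000 / 0.03285000
       = 0.4673


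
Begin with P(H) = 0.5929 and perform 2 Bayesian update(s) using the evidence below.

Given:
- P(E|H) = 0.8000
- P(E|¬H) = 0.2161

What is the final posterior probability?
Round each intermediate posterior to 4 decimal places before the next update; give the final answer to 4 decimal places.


Sequential Bayesian updating:

Initial prior: P(H) = 0.5929

Update 1:
  P(E) = 0.8000 × 0.5929 + 0.2161 × 0.4071 = 0.47432000 + 0.08797431 = 0.56229431
  P(H|E) = 0.47432000 / 0.56229431 = 0.8435

Update 2:
  P(E) = 0.8000 × 0.8435 + 0.2161 × 0.1565 = 0.67480000 + 0.03381965 = 0.70861965
  P(H|E) = 0.67480000 / 0.70861965 = 0.9523

Final posterior: 0.9523


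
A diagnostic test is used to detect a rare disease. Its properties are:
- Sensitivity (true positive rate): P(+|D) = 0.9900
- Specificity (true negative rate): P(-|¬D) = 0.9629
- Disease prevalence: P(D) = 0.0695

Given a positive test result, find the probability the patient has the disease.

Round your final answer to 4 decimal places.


Let D = has disease, + = positive test

Given:
- P(D) = 0.0695 (prevalence)
- P(+|D) = 0.9900 (sensitivity)
- P(-|¬D) = 0.9629 (specificity)
- P(+|¬D) = 0.0371 (false positive rate = 1 - specificity)

Step 1: Find P(+)
P(+) = P(+|D)P(D) + P(+|¬D)P(¬D)
     = 0.9900 × 0.0695 + 0.0371 × 0.9305
     = 0.06880500 + 0.03452155
     = 0.10332655

Step 2: Apply Bayes' theorem for P(D|+)
P(D|+) = P(+|D)P(D) / P(+)
       = 0.06880500 / 0.10332655
       = 0.6659


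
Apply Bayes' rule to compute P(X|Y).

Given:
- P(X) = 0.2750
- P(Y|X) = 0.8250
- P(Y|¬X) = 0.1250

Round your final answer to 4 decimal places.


Bayes' theorem: P(X|Y) = P(Y|X) × P(X) / P(Y)

Step 1: Calculate P(Y) using law of total probability
P(Y) = P(Y|X)P(X) + P(Y|¬X)P(¬X)
     = 0.8250 × 0.2750 + 0.1250 × 0.7250
     = 0.22687500 + 0.09062500
     = 0.31750000

Step 2: Apply Bayes' theorem
P(X|Y) = P(Y|X) × P(X) / P(Y)
       = 0.22687500 / 0.31750000
       = 0.7146


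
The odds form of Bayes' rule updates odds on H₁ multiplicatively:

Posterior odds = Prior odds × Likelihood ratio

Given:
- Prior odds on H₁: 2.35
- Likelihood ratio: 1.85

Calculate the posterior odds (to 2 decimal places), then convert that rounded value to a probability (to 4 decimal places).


Step 1: Calculate posterior odds
Posterior odds = Prior odds × LR
               = 2.35 × 1.85
               = 4.35

Step 2: Convert to probability
P(H₁|E) = Posterior odds / (1 + Posterior odds)
       = 4.35 / (1 + 4.35)
       = 4.35 / 5.35
       = 0.8131

The evidence increased P(H₁) from 0.7015 to 0.8131.


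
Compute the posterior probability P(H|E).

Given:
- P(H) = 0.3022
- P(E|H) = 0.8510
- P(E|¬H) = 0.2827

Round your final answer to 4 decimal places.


Bayes' theorem: P(H|E) = P(E|H) × P(H) / P(E)

Step 1: Calculate P(E) using law of total probability
P(E) = P(E|H)P(H) + P(E|¬H)P(¬H)
     = 0.8510 × 0.3022 + 0.2827 × 0.6978
     = 0.25717220 + 0.19726806
     = 0.45444026

Step 2: Apply Bayes' theorem
P(H|E) = P(E|H) × P(H) / P(E)
       = 0.25717220 / 0.45444026
       = 0.5659


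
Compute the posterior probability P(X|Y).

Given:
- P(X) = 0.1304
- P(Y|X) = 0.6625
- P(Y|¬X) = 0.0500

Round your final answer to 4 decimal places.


Bayes' theorem: P(X|Y) = P(Y|X) × P(X) / P(Y)

Step 1: Calculate P(Y) using law of total probability
P(Y) = P(Y|X)P(X) + P(Y|¬X)P(¬X)
     = 0.6625 × 0.1304 + 0.0500 × 0.8696
     = 0.08639000 + 0.04348000
     = 0.12987000

Step 2: Apply Bayes' theorem
P(X|Y) = P(Y|X) × P(X) / P(Y)
       = 0.08639000 / 0.12987000
       = 0.6652


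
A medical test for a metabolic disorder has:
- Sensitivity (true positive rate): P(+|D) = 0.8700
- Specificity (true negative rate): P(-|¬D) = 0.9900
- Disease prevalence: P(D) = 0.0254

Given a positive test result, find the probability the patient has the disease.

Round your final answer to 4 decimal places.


Let D = has disease, + = positive test

Given:
- P(D) = 0.0254 (prevalence)
- P(+|D) = 0.8700 (sensitivity)
- P(-|¬D) = 0.9900 (specificity)
- P(+|¬D) = 0.0100 (false positive rate = 1 - specificity)

Step 1: Find P(+)
P(+) = P(+|D)P(D) + P(+|¬D)P(¬D)
     = 0.8700 × 0.0254 + 0.0100 × 0.9746
     = 0.02209800 + 0.00974600
     = 0.03184400

Step 2: Apply Bayes' theorem for P(D|+)
P(D|+) = P(+|D)P(D) / P(+)
       = 0.02209800 / 0.03184400
       = 0.6939


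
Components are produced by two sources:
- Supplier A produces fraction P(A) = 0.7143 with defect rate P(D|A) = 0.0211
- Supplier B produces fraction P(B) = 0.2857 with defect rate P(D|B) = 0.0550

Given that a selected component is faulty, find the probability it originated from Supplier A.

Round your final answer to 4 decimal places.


Let A = from Supplier A, D = faulty

Given:
- P(A) = 0.7143, P(B) = 0.2857
- P(D|A) = 0.0211, P(D|B) = 0.0550

Step 1: Find P(D)
P(D) = P(D|A)P(A) + P(D|B)P(B)
     = 0.0211 × 0.7143 + 0.0550 × 0.2857
     = 0.01507173 + 0.01571350
     = 0.03078523

Step 2: Apply Bayes' theorem
P(A|D) = P(D|A)P(A) / P(D)
       = 0.01507173 / 0.03078523
       = 0.4896


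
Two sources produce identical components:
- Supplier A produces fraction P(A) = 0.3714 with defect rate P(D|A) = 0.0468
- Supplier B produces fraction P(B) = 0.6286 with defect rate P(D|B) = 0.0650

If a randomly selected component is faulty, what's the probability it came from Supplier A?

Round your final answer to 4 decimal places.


Let A = from Supplier A, D = faulty

Given:
- P(A) = 0.3714, P(B) = 0.6286
- P(D|A) = 0.0468, P(D|B) = 0.0650

Step 1: Find P(D)
P(D) = P(D|A)P(A) + P(D|B)P(B)
     = 0.0468 × 0.3714 + 0.0650 × 0.6286
     = 0.01738152 + 0.04085900
     = 0.05824052

Step 2: Apply Bayes' theorem
P(A|D) = P(D|A)P(A) / P(D)
       = 0.01738152 / 0.05824052
       = 0.2984


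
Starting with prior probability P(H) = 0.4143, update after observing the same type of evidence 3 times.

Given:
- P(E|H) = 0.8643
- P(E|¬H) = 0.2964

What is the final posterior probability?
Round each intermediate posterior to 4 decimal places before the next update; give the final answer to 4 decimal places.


Sequential Bayesian updating:

Initial prior: P(H) = 0.4143

Update 1:
  P(E) = 0.8643 × 0.4143 + 0.2964 × 0.5857 = 0.35807949 + 0.17360148 = 0.53168097
  P(H|E) = 0.35807949 / 0.53168097 = 0.6735

Update 2:
  P(E) = 0.8643 × 0.6735 + 0.2964 × 0.3265 = 0.58210605 + 0.09677460 = 0.67888065
  P(H|E) = 0.58210605 / 0.67888065 = 0.8574

Update 3:
  P(E) = 0.8643 × 0.8574 + 0.2964 × 0.1426 = 0.74105082 + 0.04226664 = 0.78331746
  P(H|E) = 0.74105082 / 0.78331746 = 0.9460

Final posterior: 0.9460


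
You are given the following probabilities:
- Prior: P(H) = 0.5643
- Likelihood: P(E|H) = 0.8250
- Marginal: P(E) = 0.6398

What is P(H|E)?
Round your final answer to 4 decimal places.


Using Bayes' theorem:

P(H|E) = P(E|H) × P(H) / P(E)
       = 0.8250 × 0.5643 / 0.6398
       = 0.46554750 / 0.6398
       = 0.7276

The evidence strengthens our belief in H.
Prior: 0.5643 → Posterior: 0.7276


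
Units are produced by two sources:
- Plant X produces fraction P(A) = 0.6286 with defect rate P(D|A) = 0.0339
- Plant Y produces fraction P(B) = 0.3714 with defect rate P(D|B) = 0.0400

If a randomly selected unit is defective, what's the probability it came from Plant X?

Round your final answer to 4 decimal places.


Let A = from Plant X, D = defective

Given:
- P(A) = 0.6286, P(B) = 0.3714
- P(D|A) = 0.0339, P(D|B) = 0.0400

Step 1: Find P(D)
P(D) = P(D|A)P(A) + P(D|B)P(B)
     = 0.0339 × 0.6286 + 0.0400 × 0.3714
     = 0.02130954 + 0.01485600
     = 0.03616554

Step 2: Apply Bayes' theorem
P(A|D) = P(D|A)P(A) / P(D)
       = 0.02130954 / 0.03616554
       = 0.5892


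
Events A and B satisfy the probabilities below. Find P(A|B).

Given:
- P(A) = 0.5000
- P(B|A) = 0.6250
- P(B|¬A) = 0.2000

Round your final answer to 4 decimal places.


Bayes' theorem: P(A|B) = P(B|A) × P(A) / P(B)

Step 1: Calculate P(B) using law of total probability
P(B) = P(B|A)P(A) + P(B|¬A)P(¬A)
     = 0.6250 × 0.5000 + 0.2000 × 0.5000
     = 0.31250000 + 0.10000000
     = 0.41250000

Step 2: Apply Bayes' theorem
P(A|B) = P(B|A) × P(A) / P(B)
       = 0.31250000 / 0.41250000
       = 0.7576


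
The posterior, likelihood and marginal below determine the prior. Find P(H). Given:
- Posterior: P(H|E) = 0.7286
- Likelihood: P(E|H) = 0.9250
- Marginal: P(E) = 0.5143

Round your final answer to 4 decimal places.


From Bayes' theorem: P(H|E) = P(E|H) × P(H) / P(E)

Rearranging for P(H):
P(H) = P(H|E) × P(E) / P(E|H)
     = 0.7286 × 0.5143 / 0.9250
     = 0.37471898 / 0.9250
     = 0.4051


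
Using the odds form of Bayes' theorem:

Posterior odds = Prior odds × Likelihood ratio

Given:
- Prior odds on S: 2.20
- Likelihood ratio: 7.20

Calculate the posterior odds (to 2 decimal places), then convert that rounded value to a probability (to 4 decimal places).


Step 1: Calculate posterior odds
Posterior odds = Prior odds × LR
               = 2.20 × 7.20
               = 15.84

Step 2: Convert to probability
P(S|E) = Posterior odds / (1 + Posterior odds)
       = 15.84 / (1 + 15.84)
       = 15.84 / 16.84
       = 0.9406

The evidence increased P(S) from 0.6875 to 0.9406.


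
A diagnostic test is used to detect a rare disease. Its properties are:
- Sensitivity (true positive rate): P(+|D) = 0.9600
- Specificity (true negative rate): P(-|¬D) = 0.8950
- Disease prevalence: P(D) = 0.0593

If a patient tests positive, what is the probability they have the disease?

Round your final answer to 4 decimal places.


Let D = has disease, + = positive test

Given:
- P(D) = 0.0593 (prevalence)
- P(+|D) = 0.9600 (sensitivity)
- P(-|¬D) = 0.8950 (specificity)
- P(+|¬D) = 0.1050 (false positive rate = 1 - specificity)

Step 1: Find P(+)
P(+) = P(+|D)P(D) + P(+|¬D)P(¬D)
     = 0.9600 × 0.0593 + 0.1050 × 0.9407
     = 0.05692800 + 0.09877350
     = 0.15570150

Step 2: Apply Bayes' theorem for P(D|+)
P(D|+) = P(+|D)P(D) / P(+)
       = 0.05692800 / 0.15570150
       = 0.3656


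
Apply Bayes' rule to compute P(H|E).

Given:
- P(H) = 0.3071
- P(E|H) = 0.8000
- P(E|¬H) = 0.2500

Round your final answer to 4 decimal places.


Bayes' theorem: P(H|E) = P(E|H) × P(H) / P(E)

Step 1: Calculate P(E) using law of total probability
P(E) = P(E|H)P(H) + P(E|¬H)P(¬H)
     = 0.8000 × 0.3071 + 0.2500 × 0.6929
     = 0.24568000 + 0.17322500
     = 0.41890500

Step 2: Apply Bayes' theorem
P(H|E) = P(E|H) × P(H) / P(E)
       = 0.24568000 / 0.41890500
       = 0.5865


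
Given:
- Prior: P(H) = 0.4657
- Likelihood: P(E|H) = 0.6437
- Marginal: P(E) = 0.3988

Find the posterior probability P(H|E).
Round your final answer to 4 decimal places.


Using Bayes' theorem:

P(H|E) = P(E|H) × P(H) / P(E)
       = 0.6437 × 0.4657 / 0.3988
       = 0.29977109 / 0.3988
       = 0.7517

The evidence strengthens our belief in H.
Prior: 0.4657 → Posterior: 0.7517


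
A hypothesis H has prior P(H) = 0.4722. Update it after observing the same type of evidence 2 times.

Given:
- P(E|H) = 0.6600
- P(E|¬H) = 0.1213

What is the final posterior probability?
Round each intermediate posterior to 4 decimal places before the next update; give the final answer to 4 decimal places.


Sequential Bayesian updating:

Initial prior: P(H) = 0.4722

Update 1:
  P(E) = 0.6600 × 0.4722 + 0.1213 × 0.5278 = 0.31165200 + 0.06402214 = 0.37567414
  P(H|E) = 0.31165200 / 0.37567414 = 0.8296

Update 2:
  P(E) = 0.6600 × 0.8296 + 0.1213 × 0.1704 = 0.54753600 + 0.02066952 = 0.56820552
  P(H|E) = 0.54753600 / 0.56820552 = 0.9636

Final posterior: 0.9636


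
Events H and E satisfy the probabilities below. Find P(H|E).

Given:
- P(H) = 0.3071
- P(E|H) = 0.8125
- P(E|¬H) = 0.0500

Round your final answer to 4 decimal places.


Bayes' theorem: P(H|E) = P(E|H) × P(H) / P(E)

Step 1: Calculate P(E) using law of total probability
P(E) = P(E|H)P(H) + P(E|¬H)P(¬H)
     = 0.8125 × 0.3071 + 0.0500 × 0.6929
     = 0.24951875 + 0.03464500
     = 0.28416375

Step 2: Apply Bayes' theorem
P(H|E) = P(E|H) × P(H) / P(E)
       = 0.24951875 / 0.28416375
       = 0.8781


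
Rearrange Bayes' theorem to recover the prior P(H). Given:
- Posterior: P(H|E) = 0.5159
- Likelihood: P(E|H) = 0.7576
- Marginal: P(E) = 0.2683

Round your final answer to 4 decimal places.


From Bayes' theorem: P(H|E) = P(E|H) × P(H) / P(E)

Rearranging for P(H):
P(H) = P(H|E) × P(E) / P(E|H)
     = 0.5159 × 0.2683 / 0.7576
     = 0.13841597 / 0.7576
     = 0.1827


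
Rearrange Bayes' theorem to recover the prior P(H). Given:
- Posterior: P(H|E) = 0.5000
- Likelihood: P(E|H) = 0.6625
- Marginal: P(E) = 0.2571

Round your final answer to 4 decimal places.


From Bayes' theorem: P(H|E) = P(E|H) × P(H) / P(E)

Rearranging for P(H):
P(H) = P(H|E) × P(E) / P(E|H)
     = 0.5000 × 0.2571 / 0.6625
     = 0.12855000 / 0.6625
     = 0.1940


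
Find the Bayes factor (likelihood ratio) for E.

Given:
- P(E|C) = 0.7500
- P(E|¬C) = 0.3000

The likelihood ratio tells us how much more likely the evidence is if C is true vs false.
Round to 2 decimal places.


Likelihood Ratio (LR) = P(E|C) / P(E|¬C)

LR = 0.7500 / 0.3000
   = 2.50

The evidence is 2.50 times more likely if C is true than if C is false.
Because LR exceeds 1, E is evidence for C.


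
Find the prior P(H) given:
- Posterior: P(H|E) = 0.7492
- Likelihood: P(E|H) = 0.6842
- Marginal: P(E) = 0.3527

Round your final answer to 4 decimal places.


From Bayes' theorem: P(H|E) = P(E|H) × P(H) / P(E)

Rearranging for P(H):
P(H) = P(H|E) × P(E) / P(E|H)
     = 0.7492 × 0.3527 / 0.6842
     = 0.26424284 / 0.6842
     = 0.3862


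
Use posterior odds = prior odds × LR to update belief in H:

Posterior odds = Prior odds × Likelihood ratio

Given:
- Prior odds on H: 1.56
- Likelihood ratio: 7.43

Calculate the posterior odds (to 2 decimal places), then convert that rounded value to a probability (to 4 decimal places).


Step 1: Calculate posterior odds
Posterior odds = Prior odds × LR
               = 1.56 × 7.43
               = 11.59

Step 2: Convert to probability
P(H|E) = Posterior odds / (1 + Posterior odds)
       = 11.59 / (1 + 11.59)
       = 11.59 / 12.59
       = 0.9206

The evidence increased P(H) from 0.6094 to 0.9206.


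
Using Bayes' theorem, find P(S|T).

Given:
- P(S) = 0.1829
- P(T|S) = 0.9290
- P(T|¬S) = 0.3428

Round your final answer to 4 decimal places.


Bayes' theorem: P(S|T) = P(T|S) × P(S) / P(T)

Step 1: Calculate P(T) using law of total probability
P(T) = P(T|S)P(S) + P(T|¬S)P(¬S)
     = 0.9290 × 0.1829 + 0.3428 × 0.8171
     = 0.16991410 + 0.28010188
     = 0.45001598

Step 2: Apply Bayes' theorem
P(S|T) = P(T|S) × P(S) / P(T)
       = 0.16991410 / 0.45001598
       = 0.3776


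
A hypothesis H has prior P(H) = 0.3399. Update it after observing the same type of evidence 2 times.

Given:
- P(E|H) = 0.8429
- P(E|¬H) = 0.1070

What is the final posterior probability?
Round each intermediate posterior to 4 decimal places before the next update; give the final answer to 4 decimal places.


Sequential Bayesian updating:

Initial prior: P(H) = 0.3399

Update 1:
  P(E) = 0.8429 × 0.3399 + 0.1070 × 0.6601 = 0.28650171 + 0.07063070 = 0.35713241
  P(H|E) = 0.28650171 / 0.35713241 = 0.8022

Update 2:
  P(E) = 0.8429 × 0.8022 + 0.1070 × 0.1978 = 0.67617438 + 0.02116460 = 0.69733898
  P(H|E) = 0.67617438 / 0.69733898 = 0.9696

Final posterior: 0.9696


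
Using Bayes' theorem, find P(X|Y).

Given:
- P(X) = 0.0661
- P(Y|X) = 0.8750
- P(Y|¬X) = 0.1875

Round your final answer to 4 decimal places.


Bayes' theorem: P(X|Y) = P(Y|X) × P(X) / P(Y)

Step 1: Calculate P(Y) using law of total probability
P(Y) = P(Y|X)P(X) + P(Y|¬X)P(¬X)
     = 0.8750 × 0.0661 + 0.1875 × 0.9339
     = 0.05783750 + 0.17510625
     = 0.23294375

Step 2: Apply Bayes' theorem
P(X|Y) = P(Y|X) × P(X) / P(Y)
       = 0.05783750 / 0.23294375
       = 0.2483


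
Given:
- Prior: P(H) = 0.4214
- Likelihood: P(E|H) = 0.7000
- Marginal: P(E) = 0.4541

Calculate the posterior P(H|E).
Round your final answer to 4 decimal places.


Using Bayes' theorem:

P(H|E) = P(E|H) × P(H) / P(E)
       = 0.7000 × 0.4214 / 0.4541
       = 0.29498000 / 0.4541
       = 0.6496

The evidence strengthens our belief in H.
Prior: 0.4214 → Posterior: 0.6496


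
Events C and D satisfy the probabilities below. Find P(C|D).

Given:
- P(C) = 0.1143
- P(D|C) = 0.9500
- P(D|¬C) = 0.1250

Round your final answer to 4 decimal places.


Bayes' theorem: P(C|D) = P(D|C) × P(C) / P(D)

Step 1: Calculate P(D) using law of total probability
P(D) = P(D|C)P(C) + P(D|¬C)P(¬C)
     = 0.9500 × 0.1143 + 0.1250 × 0.8857
     = 0.10858500 + 0.11071250
     = 0.21929750

Step 2: Apply Bayes' theorem
P(C|D) = P(D|C) × P(C) / P(D)
       = 0.10858500 / 0.21929750
       = 0.4951


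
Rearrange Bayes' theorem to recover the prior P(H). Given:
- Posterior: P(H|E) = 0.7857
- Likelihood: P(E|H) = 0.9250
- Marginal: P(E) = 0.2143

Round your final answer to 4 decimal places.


From Bayes' theorem: P(H|E) = P(E|H) × P(H) / P(E)

Rearranging for P(H):
P(H) = P(H|E) × P(E) / P(E|H)
     = 0.7857 × 0.2143 / 0.9250
     = 0.16837551 / 0.9250
     = 0.1820
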